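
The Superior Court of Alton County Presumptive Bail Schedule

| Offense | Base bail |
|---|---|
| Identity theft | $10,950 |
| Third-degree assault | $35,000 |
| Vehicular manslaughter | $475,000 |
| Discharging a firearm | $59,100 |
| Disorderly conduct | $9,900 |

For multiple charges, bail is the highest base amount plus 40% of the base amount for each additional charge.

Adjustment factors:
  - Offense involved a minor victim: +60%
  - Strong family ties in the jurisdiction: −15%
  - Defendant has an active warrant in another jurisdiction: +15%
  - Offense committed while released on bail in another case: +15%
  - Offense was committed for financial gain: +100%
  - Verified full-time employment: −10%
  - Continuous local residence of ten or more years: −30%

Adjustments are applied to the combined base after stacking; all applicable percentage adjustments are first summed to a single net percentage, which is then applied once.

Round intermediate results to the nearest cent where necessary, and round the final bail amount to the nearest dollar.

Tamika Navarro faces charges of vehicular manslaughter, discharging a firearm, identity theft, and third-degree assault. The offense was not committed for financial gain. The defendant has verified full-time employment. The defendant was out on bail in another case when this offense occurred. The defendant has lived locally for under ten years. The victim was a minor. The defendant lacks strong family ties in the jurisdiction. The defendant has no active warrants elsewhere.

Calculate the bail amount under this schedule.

$853,083

Base amounts from the schedule: vehicular manslaughter $475,000; discharging a firearm $59,100; identity theft $10,950; third-degree assault $35,000.
Stacking rule: highest base plus 40% of each additional charge. Highest is vehicular manslaughter at $475,000. Additional: $59,100 × 40% = $23,640; $10,950 × 40% = $4,380; $35,000 × 40% = $14,000. Combined base = $475,000 + $42,020 = $517,020.
Net percentage adjustment: +60% +15% −10% = +65%. $517,020 × 1.65 = $853,083.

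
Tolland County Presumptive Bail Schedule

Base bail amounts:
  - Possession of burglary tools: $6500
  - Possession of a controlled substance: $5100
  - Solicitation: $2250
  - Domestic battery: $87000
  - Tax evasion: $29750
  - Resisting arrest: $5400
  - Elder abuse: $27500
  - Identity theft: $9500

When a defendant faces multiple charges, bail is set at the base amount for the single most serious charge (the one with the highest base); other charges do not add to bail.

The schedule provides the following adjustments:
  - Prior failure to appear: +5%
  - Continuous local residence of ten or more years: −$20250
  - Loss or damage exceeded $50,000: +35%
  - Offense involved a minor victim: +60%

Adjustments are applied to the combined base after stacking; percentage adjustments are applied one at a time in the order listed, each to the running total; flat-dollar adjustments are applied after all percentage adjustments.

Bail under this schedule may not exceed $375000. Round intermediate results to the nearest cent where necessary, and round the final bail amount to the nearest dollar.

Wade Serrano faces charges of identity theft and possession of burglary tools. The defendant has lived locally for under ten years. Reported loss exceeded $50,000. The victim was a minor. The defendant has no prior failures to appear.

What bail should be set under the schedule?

$20520

Base amounts from the schedule: identity theft $9500; possession of burglary tools $6500.
Stacking rule: use the highest base only. Highest is identity theft at $9500. Combined base = $9500.
Loss or damage exceeded $50,000 (+35%): $9500 × 1.35 = $12825.
Offense involved a minor victim (+60%): $12825 × 1.6 = $20520.
$20520 is within the $375000 maximum.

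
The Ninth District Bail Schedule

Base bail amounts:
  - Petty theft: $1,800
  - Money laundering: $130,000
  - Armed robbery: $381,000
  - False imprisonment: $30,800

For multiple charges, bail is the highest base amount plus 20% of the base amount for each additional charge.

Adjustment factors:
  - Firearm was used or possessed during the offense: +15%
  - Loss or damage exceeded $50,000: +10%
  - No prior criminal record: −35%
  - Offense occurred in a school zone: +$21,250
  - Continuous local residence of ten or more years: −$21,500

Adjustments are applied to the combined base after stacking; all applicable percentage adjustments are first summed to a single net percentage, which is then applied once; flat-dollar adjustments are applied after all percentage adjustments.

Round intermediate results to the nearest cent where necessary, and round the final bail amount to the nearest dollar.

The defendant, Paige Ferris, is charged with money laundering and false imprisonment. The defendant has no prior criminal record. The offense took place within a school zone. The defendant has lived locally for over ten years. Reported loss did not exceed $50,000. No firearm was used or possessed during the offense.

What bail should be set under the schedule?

Base amounts from the schedule: money laundering $130,000; false imprisonment $30,800.
Stacking rule: highest base plus 20% of each additional charge. Highest is money laundering at $130,000. Additional: $30,800 × 20% = $6,160. Combined base = $130,000 + $6,160 = $136,160.
No prior criminal record (−35%): $136,160 × 0.65 = $88,504.
Offense occurred in a school zone (+$21,250 flat): $88,504 + $21,250 = $109,754.
Continuous local residence of ten or more years (−$21,500 flat): $109,754 − $21,500 = $88,254.

$88,254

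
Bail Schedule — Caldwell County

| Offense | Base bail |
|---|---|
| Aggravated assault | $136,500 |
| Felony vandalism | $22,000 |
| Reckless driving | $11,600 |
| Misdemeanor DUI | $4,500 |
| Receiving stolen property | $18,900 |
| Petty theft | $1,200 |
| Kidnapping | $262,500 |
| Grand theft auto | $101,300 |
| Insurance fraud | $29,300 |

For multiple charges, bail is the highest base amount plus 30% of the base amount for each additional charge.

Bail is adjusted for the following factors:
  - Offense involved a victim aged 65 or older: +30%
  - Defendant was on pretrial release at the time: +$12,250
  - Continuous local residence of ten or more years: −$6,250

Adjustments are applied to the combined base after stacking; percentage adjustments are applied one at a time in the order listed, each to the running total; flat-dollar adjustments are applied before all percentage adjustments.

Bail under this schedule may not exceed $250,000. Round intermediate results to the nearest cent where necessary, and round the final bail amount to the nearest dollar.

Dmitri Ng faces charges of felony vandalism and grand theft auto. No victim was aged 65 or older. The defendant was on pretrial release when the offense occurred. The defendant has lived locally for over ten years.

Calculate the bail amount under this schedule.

Base amounts from the schedule: felony vandalism $22,000; grand theft auto $101,300.
Stacking rule: highest base plus 30% of each additional charge. Highest is grand theft auto at $101,300. Additional: $22,000 × 30% = $6,600. Combined base = $101,300 + $6,600 = $107,900.
Defendant was on pretrial release at the time (+$12,250 flat): $107,900 + $12,250 = $120,150.
Continuous local residence of ten or more years (−$6,250 flat): $120,150 − $6,250 = $113,900.
$113,900 is within the $250,000 maximum.

$113,900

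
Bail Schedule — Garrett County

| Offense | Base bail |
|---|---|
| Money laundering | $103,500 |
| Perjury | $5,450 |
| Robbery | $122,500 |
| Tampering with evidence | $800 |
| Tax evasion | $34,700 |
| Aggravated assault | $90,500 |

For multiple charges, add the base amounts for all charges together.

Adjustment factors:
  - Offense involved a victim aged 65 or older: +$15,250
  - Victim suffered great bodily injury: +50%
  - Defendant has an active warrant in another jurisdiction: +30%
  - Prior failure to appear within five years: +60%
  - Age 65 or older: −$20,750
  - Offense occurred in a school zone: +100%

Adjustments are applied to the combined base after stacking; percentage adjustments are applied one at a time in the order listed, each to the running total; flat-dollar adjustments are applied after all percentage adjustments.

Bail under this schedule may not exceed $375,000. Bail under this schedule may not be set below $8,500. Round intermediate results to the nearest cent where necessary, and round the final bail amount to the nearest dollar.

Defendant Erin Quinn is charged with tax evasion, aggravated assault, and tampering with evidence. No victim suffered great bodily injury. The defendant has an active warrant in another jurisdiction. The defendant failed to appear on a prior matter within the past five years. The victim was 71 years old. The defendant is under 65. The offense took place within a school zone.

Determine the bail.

$375,000

Base amounts from the schedule: tax evasion $34,700; aggravated assault $90,500; tampering with evidence $800.
Stacking rule: sum of all bases. $34,700 + $90,500 + $800 = $126,000.
Defendant has an active warrant in another jurisdiction (+30%): $126,000 × 1.3 = $163,800.
Prior failure to appear within five years (+60%): $163,800 × 1.6 = $262,080.
Offense occurred in a school zone (+100%): $262,080 × 2 = $524,160.
Offense involved a victim aged 65 or older (+$15,250 flat): $524,160 + $15,250 = $539,410.
Result $539,410 exceeds the maximum of $375,000; bail is capped at $375,000.
$375,000 is at or above the $8,500 minimum.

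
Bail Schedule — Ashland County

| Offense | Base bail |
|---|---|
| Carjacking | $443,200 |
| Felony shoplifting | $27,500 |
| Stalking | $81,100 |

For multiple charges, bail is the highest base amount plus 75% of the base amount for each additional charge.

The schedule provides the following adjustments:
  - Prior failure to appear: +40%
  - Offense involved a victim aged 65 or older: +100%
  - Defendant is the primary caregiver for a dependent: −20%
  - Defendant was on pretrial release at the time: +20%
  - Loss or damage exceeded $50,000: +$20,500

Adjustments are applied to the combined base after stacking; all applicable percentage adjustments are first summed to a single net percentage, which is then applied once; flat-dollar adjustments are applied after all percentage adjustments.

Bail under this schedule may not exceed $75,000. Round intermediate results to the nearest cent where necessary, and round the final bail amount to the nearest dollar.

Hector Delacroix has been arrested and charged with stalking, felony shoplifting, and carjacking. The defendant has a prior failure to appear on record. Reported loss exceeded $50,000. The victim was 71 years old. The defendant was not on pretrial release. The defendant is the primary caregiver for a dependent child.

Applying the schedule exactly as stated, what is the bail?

$75,000

Base amounts from the schedule: stalking $81,100; felony shoplifting $27,500; carjacking $443,200.
Stacking rule: highest base plus 75% of each additional charge. Highest is carjacking at $443,200. Additional: $81,100 × 75% = $60,825; $27,500 × 75% = $20,625. Combined base = $443,200 + $81,450 = $524,650.
Net percentage adjustment: +40% +100% −20% = +120%. $524,650 × 2.2 = $1,154,230.
Loss or damage exceeded $50,000 (+$20,500 flat): $1,154,230 + $20,500 = $1,174,730.
Result $1,174,730 exceeds the maximum of $75,000; bail is capped at $75,000.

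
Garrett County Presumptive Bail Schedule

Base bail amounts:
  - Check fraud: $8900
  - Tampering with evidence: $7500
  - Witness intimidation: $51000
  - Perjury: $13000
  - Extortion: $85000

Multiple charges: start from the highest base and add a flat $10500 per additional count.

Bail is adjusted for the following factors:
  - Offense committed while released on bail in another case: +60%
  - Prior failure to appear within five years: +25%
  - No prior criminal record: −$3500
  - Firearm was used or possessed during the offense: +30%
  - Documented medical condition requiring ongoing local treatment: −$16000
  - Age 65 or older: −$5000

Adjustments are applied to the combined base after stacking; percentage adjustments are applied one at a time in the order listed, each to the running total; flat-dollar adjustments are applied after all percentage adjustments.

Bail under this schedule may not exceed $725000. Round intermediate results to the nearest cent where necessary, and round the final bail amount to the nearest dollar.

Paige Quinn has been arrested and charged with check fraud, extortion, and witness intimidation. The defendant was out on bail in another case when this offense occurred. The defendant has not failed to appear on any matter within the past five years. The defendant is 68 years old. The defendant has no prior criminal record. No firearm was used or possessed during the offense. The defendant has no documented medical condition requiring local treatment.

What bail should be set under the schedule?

$161100

Base amounts from the schedule: check fraud $8900; extortion $85000; witness intimidation $51000.
Stacking rule: highest base plus $10500 per additional charge. Highest is extortion at $85000; 2 additional charges → +$21000. Combined base = $106000.
Offense committed while released on bail in another case (+60%): $106000 × 1.6 = $169600.
No prior criminal record (−$3500 flat): $169600 − $3500 = $166100.
Age 65 or older (−$5000 flat): $166100 − $5000 = $161100.
$161100 is within the $725000 maximum.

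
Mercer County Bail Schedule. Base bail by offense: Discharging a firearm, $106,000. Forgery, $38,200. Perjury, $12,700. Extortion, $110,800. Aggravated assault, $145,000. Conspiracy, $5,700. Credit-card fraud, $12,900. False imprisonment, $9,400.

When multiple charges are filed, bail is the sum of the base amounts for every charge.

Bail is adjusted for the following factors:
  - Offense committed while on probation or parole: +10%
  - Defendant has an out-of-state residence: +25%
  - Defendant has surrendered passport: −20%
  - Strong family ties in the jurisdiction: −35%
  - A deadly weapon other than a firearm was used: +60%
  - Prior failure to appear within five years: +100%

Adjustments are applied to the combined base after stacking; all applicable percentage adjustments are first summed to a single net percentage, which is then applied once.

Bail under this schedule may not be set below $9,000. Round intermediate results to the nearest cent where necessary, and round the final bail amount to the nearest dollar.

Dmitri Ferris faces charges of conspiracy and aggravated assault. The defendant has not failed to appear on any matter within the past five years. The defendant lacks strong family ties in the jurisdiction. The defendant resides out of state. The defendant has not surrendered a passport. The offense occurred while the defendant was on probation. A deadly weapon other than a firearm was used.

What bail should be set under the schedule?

Base amounts from the schedule: conspiracy $5,700; aggravated assault $145,000.
Stacking rule: sum of all bases. $5,700 + $145,000 = $150,700.
Net percentage adjustment: +10% +25% +60% = +95%. $150,700 × 1.95 = $293,865.
$293,865 is at or above the $9,000 minimum.

$293,865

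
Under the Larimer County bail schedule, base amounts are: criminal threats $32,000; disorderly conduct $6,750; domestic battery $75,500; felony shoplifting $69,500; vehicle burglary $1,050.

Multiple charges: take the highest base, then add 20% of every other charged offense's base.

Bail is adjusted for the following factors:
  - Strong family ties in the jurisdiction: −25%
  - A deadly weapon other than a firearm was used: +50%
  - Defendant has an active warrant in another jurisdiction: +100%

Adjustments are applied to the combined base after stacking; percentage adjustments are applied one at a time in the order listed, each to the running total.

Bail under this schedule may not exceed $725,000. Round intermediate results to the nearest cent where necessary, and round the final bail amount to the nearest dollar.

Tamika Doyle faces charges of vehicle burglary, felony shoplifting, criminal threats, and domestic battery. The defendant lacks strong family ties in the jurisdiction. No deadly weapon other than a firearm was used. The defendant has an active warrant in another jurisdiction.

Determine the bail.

Base amounts from the schedule: vehicle burglary $1,050; felony shoplifting $69,500; criminal threats $32,000; domestic battery $75,500.
Stacking rule: highest base plus 20% of each additional charge. Highest is domestic battery at $75,500. Additional: $1,050 × 20% = $210; $69,500 × 20% = $13,900; $32,000 × 20% = $6,400. Combined base = $75,500 + $20,510 = $96,010.
Defendant has an active warrant in another jurisdiction (+100%): $96,010 × 2 = $192,020.
$192,020 is within the $725,000 maximum.

$192,020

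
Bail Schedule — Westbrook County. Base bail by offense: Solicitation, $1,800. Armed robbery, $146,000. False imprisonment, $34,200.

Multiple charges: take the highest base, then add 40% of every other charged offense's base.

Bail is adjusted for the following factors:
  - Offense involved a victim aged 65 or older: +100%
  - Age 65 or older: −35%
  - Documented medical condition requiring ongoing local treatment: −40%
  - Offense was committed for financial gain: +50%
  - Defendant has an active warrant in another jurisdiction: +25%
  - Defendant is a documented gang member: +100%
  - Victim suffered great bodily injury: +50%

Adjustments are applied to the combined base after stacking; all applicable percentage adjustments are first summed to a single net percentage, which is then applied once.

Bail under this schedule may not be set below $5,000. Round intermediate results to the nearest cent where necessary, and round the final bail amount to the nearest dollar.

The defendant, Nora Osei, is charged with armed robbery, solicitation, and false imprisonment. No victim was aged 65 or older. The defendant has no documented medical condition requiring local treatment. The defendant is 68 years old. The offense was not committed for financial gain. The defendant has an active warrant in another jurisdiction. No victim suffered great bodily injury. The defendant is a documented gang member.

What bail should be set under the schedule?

Base amounts from the schedule: armed robbery $146,000; solicitation $1,800; false imprisonment $34,200.
Stacking rule: highest base plus 40% of each additional charge. Highest is armed robbery at $146,000. Additional: $1,800 × 40% = $720; $34,200 × 40% = $13,680. Combined base = $146,000 + $14,400 = $160,400.
Net percentage adjustment: −35% +25% +100% = +90%. $160,400 × 1.9 = $304,760.
$304,760 is at or above the $5,000 minimum.

$304,760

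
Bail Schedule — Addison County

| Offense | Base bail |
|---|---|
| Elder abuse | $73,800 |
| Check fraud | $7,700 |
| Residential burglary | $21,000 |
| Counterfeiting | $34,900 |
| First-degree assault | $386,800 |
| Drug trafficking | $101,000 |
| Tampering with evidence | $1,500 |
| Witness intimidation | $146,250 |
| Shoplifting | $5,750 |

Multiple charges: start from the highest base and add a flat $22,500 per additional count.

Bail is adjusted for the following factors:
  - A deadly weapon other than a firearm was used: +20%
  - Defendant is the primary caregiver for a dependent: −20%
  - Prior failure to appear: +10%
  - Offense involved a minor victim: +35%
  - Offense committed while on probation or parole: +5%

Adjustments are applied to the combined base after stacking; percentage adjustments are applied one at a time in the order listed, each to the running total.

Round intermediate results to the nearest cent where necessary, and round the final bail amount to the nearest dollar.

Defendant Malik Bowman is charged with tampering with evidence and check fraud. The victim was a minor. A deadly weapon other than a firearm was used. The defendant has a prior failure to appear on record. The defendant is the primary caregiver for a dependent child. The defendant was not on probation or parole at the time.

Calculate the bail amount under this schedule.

Base amounts from the schedule: tampering with evidence $1,500; check fraud $7,700.
Stacking rule: highest base plus $22,500 per additional charge. Highest is check fraud at $7,700; 1 additional charge → +$22,500. Combined base = $30,200.
A deadly weapon other than a firearm was used (+20%): $30,200 × 1.2 = $36,240.
Defendant is the primary caregiver for a dependent (−20%): $36,240 × 0.8 = $28,992.
Prior failure to appear (+10%): $28,992 × 1.1 = $31,891.20.
Offense involved a minor victim (+35%): $31,891.20 × 1.35 = $43,053.12.
Rounded to the nearest dollar: $43,053.

$43,053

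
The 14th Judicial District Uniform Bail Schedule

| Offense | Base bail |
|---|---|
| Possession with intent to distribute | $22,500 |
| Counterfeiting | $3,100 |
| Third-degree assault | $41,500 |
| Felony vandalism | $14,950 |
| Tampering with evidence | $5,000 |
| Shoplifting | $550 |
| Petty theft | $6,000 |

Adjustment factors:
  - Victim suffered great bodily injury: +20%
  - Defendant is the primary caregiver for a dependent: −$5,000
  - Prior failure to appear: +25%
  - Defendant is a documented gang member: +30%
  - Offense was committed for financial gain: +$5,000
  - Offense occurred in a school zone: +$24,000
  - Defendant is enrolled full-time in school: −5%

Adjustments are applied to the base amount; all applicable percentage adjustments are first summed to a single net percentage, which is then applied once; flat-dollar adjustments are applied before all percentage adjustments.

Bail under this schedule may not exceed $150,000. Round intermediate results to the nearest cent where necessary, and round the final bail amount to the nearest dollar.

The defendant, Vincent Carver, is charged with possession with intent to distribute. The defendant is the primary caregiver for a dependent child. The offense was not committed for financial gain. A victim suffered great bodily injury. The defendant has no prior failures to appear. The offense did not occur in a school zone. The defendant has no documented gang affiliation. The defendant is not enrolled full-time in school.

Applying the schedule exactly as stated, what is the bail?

$21,000

Base amounts from the schedule: possession with intent to distribute $22,500.
Single charge. Combined base = $22,500.
Defendant is the primary caregiver for a dependent (−$5,000 flat): $22,500 − $5,000 = $17,500.
Victim suffered great bodily injury (+20%): $17,500 × 1.2 = $21,000.
$21,000 is within the $150,000 maximum.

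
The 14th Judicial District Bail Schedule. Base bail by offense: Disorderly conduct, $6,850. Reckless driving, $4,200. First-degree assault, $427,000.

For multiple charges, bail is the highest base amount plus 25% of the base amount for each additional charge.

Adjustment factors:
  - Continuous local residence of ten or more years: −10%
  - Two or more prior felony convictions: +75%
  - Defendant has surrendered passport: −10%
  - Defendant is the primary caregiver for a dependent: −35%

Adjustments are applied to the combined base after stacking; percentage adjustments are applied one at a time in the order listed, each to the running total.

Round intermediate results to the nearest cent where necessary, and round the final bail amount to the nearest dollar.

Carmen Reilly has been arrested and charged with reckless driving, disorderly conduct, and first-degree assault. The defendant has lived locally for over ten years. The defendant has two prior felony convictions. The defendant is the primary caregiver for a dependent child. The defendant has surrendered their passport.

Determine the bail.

$395,972

Base amounts from the schedule: reckless driving $4,200; disorderly conduct $6,850; first-degree assault $427,000.
Stacking rule: highest base plus 25% of each additional charge. Highest is first-degree assault at $427,000. Additional: $4,200 × 25% = $1,050; $6,850 × 25% = $1,712.50. Combined base = $427,000 + $2,762.50 = $429,762.50.
Continuous local residence of ten or more years (−10%): $429,762.50 × 0.9 = $386,786.25.
Two or more prior felony convictions (+75%): $386,786.25 × 1.75 = $676,875.94.
Defendant has surrendered passport (−10%): $676,875.94 × 0.9 = $609,188.35.
Defendant is the primary caregiver for a dependent (−35%): $609,188.35 × 0.65 = $395,972.43.
Rounded to the nearest dollar: $395,972.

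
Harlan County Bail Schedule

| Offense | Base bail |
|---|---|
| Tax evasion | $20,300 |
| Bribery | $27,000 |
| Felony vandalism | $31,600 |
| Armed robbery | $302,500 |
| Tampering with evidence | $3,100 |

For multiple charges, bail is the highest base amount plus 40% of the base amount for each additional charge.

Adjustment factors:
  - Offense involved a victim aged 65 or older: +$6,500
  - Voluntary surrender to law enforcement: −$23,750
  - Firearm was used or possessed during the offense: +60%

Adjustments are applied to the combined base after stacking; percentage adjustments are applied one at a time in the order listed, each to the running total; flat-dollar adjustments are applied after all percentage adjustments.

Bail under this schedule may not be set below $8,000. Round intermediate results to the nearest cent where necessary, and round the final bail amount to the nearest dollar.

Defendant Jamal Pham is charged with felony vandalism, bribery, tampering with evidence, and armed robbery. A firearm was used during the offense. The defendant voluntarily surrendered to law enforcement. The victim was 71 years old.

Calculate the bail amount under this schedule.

$506,238

Base amounts from the schedule: felony vandalism $31,600; bribery $27,000; tampering with evidence $3,100; armed robbery $302,500.
Stacking rule: highest base plus 40% of each additional charge. Highest is armed robbery at $302,500. Additional: $31,600 × 40% = $12,640; $27,000 × 40% = $10,800; $3,100 × 40% = $1,240. Combined base = $302,500 + $24,680 = $327,180.
Firearm was used or possessed during the offense (+60%): $327,180 × 1.6 = $523,488.
Offense involved a victim aged 65 or older (+$6,500 flat): $523,488 + $6,500 = $529,988.
Voluntary surrender to law enforcement (−$23,750 flat): $529,988 − $23,750 = $506,238.
$506,238 is at or above the $8,000 minimum.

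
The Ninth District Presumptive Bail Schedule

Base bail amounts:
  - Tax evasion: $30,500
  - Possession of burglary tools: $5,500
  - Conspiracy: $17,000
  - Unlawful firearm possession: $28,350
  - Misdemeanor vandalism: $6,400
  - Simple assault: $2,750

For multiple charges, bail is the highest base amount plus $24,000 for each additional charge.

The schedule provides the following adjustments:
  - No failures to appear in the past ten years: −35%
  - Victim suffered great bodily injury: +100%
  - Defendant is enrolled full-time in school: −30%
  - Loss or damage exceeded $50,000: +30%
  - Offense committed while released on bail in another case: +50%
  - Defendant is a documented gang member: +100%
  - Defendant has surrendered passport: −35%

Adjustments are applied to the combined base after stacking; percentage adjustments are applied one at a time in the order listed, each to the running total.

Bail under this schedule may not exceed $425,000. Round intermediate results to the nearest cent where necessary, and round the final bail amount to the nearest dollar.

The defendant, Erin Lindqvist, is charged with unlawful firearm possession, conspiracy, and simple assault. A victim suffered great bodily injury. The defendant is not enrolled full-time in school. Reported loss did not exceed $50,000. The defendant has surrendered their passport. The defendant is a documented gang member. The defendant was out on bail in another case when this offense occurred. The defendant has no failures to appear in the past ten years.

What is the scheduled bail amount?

$193,547

Base amounts from the schedule: unlawful firearm possession $28,350; conspiracy $17,000; simple assault $2,750.
Stacking rule: highest base plus $24,000 per additional charge. Highest is unlawful firearm possession at $28,350; 2 additional charges → +$48,000. Combined base = $76,350.
No failures to appear in the past ten years (−35%): $76,350 × 0.65 = $49,627.50.
Victim suffered great bodily injury (+100%): $49,627.50 × 2 = $99,255.
Offense committed while released on bail in another case (+50%): $99,255 × 1.5 = $148,882.50.
Defendant is a documented gang member (+100%): $148,882.50 × 2 = $297,765.
Defendant has surrendered passport (−35%): $297,765 × 0.65 = $193,547.25.
$193,547.25 is within the $425,000 maximum.
Rounded to the nearest dollar: $193,547.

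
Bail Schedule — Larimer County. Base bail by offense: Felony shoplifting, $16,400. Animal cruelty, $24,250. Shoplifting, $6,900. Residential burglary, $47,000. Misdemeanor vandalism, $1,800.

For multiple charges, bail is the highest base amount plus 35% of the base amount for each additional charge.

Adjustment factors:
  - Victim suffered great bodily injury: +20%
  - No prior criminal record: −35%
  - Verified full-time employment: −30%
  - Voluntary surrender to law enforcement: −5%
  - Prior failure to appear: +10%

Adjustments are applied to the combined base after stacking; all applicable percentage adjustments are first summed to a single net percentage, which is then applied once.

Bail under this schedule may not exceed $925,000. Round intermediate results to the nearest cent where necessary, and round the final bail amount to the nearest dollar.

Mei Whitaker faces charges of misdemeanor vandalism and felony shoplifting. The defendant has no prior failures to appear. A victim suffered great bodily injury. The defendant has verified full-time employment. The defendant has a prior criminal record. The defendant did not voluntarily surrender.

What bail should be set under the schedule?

$15,327

Base amounts from the schedule: misdemeanor vandalism $1,800; felony shoplifting $16,400.
Stacking rule: highest base plus 35% of each additional charge. Highest is felony shoplifting at $16,400. Additional: $1,800 × 35% = $630. Combined base = $16,400 + $630 = $17,030.
Net percentage adjustment: +20% −30% = −10%. $17,030 × 0.9 = $15,327.
$15,327 is within the $925,000 maximum.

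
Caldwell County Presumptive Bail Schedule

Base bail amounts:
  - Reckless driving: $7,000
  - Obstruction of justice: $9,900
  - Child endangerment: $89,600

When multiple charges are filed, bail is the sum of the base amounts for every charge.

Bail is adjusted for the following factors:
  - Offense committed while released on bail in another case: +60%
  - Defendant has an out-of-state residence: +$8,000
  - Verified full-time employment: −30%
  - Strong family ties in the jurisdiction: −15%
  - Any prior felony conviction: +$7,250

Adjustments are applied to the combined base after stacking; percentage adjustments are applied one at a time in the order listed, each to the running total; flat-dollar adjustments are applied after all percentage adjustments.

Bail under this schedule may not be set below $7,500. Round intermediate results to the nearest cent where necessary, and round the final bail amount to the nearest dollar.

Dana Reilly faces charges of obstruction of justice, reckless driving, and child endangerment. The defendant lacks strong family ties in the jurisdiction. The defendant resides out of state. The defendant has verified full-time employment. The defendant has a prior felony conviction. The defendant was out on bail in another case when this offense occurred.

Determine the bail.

Base amounts from the schedule: obstruction of justice $9,900; reckless driving $7,000; child endangerment $89,600.
Stacking rule: sum of all bases. $9,900 + $7,000 + $89,600 = $106,500.
Offense committed while released on bail in another case (+60%): $106,500 × 1.6 = $170,400.
Verified full-time employment (−30%): $170,400 × 0.7 = $119,280.
Defendant has an out-of-state residence (+$8,000 flat): $119,280 + $8,000 = $127,280.
Any prior felony conviction (+$7,250 flat): $127,280 + $7,250 = $134,530.
$134,530 is at or above the $7,500 minimum.

$134,530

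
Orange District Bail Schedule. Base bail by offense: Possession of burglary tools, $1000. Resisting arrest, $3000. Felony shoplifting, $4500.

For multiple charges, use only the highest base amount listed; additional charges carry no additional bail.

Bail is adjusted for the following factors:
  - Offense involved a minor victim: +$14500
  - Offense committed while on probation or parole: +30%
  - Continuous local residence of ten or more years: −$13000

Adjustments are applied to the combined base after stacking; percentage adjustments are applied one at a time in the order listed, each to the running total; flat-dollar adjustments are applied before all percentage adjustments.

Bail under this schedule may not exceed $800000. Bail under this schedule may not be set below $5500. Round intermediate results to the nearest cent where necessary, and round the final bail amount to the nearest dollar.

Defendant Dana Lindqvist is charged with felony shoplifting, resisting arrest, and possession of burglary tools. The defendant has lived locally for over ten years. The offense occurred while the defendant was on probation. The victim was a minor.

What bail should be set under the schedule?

$7800

Base amounts from the schedule: felony shoplifting $4500; resisting arrest $3000; possession of burglary tools $1000.
Stacking rule: use the highest base only. Highest is felony shoplifting at $4500. Combined base = $4500.
Offense involved a minor victim (+$14500 flat): $4500 + $14500 = $19000.
Continuous local residence of ten or more years (−$13000 flat): $19000 − $13000 = $6000.
Offense committed while on probation or parole (+30%): $6000 × 1.3 = $7800.
$7800 is within the $800000 maximum.
$7800 is at or above the $5500 minimum.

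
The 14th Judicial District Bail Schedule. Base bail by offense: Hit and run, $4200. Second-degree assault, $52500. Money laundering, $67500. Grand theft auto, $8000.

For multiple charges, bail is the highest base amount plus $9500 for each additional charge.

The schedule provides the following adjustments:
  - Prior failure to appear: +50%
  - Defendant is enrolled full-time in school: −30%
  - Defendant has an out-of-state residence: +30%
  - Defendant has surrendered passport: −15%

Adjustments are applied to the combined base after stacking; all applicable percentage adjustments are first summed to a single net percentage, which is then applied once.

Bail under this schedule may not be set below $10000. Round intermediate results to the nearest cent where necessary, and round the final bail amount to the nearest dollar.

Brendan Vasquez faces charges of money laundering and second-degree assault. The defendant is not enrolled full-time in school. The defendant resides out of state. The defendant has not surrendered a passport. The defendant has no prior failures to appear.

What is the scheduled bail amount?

$100100

Base amounts from the schedule: money laundering $67500; second-degree assault $52500.
Stacking rule: highest base plus $9500 per additional charge. Highest is money laundering at $67500; 1 additional charge → +$9500. Combined base = $77000.
Defendant has an out-of-state residence (+30%): $77000 × 1.3 = $100100.
$100100 is at or above the $10000 minimum.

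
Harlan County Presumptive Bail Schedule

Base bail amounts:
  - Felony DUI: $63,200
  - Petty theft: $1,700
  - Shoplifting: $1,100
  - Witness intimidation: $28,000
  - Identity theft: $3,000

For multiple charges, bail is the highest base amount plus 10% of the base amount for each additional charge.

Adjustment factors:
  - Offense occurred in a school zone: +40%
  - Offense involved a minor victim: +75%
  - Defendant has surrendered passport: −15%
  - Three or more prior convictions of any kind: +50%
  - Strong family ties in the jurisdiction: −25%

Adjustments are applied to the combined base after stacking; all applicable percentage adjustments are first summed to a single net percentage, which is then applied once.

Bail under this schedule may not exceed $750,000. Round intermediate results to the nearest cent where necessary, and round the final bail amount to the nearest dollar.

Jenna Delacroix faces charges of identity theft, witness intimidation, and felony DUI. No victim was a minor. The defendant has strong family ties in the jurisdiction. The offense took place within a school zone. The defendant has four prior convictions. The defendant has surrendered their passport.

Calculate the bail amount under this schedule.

$99,450

Base amounts from the schedule: identity theft $3,000; witness intimidation $28,000; felony DUI $63,200.
Stacking rule: highest base plus 10% of each additional charge. Highest is felony DUI at $63,200. Additional: $3,000 × 10% = $300; $28,000 × 10% = $2,800. Combined base = $63,200 + $3,100 = $66,300.
Net percentage adjustment: +40% −15% +50% −25% = +50%. $66,300 × 1.5 = $99,450.
$99,450 is within the $750,000 maximum.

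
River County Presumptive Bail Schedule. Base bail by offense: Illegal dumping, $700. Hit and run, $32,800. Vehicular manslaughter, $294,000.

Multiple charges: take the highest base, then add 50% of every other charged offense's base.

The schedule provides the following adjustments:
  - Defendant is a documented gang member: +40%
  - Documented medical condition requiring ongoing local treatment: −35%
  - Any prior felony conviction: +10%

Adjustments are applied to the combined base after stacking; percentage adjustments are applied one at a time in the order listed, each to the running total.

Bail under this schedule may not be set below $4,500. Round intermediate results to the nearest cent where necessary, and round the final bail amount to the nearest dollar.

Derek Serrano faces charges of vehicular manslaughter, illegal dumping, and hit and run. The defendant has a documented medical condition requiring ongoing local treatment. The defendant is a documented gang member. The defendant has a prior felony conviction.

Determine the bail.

Base amounts from the schedule: vehicular manslaughter $294,000; illegal dumping $700; hit and run $32,800.
Stacking rule: highest base plus 50% of each additional charge. Highest is vehicular manslaughter at $294,000. Additional: $700 × 50% = $350; $32,800 × 50% = $16,400. Combined base = $294,000 + $16,750 = $310,750.
Defendant is a documented gang member (+40%): $310,750 × 1.4 = $435,050.
Documented medical condition requiring ongoing local treatment (−35%): $435,050 × 0.65 = $282,782.50.
Any prior felony conviction (+10%): $282,782.50 × 1.1 = $311,060.75.
$311,060.75 is at or above the $4,500 minimum.
Rounded to the nearest dollar: $311,061.

$311,061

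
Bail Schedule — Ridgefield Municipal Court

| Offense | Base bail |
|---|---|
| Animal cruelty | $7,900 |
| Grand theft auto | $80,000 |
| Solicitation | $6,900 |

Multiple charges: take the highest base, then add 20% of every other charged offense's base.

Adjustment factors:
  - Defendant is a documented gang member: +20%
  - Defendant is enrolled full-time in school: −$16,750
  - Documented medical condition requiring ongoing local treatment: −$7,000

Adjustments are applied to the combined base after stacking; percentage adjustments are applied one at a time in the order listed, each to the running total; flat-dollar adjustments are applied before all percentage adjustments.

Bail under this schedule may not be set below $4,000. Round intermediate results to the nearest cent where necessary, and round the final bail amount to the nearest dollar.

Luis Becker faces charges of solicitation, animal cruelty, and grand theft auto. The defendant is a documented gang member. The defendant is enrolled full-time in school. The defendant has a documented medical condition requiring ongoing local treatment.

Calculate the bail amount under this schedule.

$71,052

Base amounts from the schedule: solicitation $6,900; animal cruelty $7,900; grand theft auto $80,000.
Stacking rule: highest base plus 20% of each additional charge. Highest is grand theft auto at $80,000. Additional: $6,900 × 20% = $1,380; $7,900 × 20% = $1,580. Combined base = $80,000 + $2,960 = $82,960.
Defendant is enrolled full-time in school (−$16,750 flat): $82,960 − $16,750 = $66,210.
Documented medical condition requiring ongoing local treatment (−$7,000 flat): $66,210 − $7,000 = $59,210.
Defendant is a documented gang member (+20%): $59,210 × 1.2 = $71,052.
$71,052 is at or above the $4,000 minimum.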